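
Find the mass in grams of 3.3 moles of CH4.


M(CH4) = 16.04 g/mol
mass = n × M = 3.3 × 16.04 = 52.93 g

52.93 g


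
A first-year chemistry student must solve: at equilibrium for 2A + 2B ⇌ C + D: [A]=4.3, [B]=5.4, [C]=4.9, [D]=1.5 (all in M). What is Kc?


Kc = [C][D]/([A]^2[B]^2)
= (4.9^1 × 1.5^1)/(4.3^2 × 5.4^2)
= 7.35/539.1684
= 0.01363

0.01363


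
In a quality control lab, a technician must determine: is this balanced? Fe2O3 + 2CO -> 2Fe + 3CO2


Equation: Fe2O3 + 2CO -> 2Fe + 3CO2
Check atoms: C: 2≠3, Fe: 2=2, O: 5≠6
Not balanced

No, not balanced


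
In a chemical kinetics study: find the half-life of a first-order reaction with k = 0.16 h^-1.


t½ = ln2/k = 0.693147/(0.16 h^-1)
= 4.332 h

4.332 h


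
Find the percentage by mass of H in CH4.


M(CH4) = 1×12.01 + 4×1.008 = 16.042 g/mol
Mass of H = 4 × 1.008 = 4.032 g/mol
% H = 4.032/16.042 × 100 = 25.13%

25.13%


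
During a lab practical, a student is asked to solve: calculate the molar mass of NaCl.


M(NaCl) = 1×22.99 + 1×35.45
= 22.99 + 35.45
= 58.44 g/mol

58.44 g/mol


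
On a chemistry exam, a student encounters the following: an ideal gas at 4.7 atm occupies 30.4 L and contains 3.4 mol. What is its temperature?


PV = nRT  (R = 0.08206 L·atm/(mol·K))
T = PV/(nR) = 4.7×30.4/(3.4×0.08206)
= 142.88/0.279004
= 512.11 K

512.11 K


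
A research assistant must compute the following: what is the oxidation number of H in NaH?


H with a metal (hydride): -1
Oxidation number: -1

-1


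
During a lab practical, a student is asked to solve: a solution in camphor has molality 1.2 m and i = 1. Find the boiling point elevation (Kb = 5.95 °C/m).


ΔTb = Kb × m × i
= 5.95 × 1.2 × 1
= 7.14 °C

7.14 °C


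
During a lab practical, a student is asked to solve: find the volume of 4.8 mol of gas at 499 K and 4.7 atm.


PV = nRT  (R = 0.08206 L·atm/(mol·K))
V = nRT/P = 4.8×0.08206×499/4.7
= 41.819 L

41.819 L


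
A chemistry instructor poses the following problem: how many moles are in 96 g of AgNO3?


M(AgNO3) = 169.88 g/mol
n = mass/M = 96/169.88 = 0.5651 mol

0.5651 mol


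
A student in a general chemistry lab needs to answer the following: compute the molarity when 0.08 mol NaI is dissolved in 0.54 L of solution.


M = n/V = 0.08/0.54 = 0.148 mol/L

0.148 M


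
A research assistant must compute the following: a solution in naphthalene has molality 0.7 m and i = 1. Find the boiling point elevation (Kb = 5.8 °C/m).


ΔTb = Kb × m × i
= 5.8 × 0.7 × 1
= 4.06 °C

4.06 °C


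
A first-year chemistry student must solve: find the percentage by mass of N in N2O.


M(N2O) = 2×14.01 + 1×16.0 = 44.02 g/mol
Mass of N = 2 × 14.01 = 28.02 g/mol
% N = 28.02/44.02 × 100 = 63.65%

63.65%


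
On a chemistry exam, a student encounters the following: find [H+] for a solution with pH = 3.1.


[H+] = 10^(-pH) = 10^(-3.1)
= 7.94×10^-4 M

7.94×10^-4 M


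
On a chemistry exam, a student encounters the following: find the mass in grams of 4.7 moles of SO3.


M(SO3) = 80.07 g/mol
mass = n × M = 4.7 × 80.07 = 376.33 g

376.33 g


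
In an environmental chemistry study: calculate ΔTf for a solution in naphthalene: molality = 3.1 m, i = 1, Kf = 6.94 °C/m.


ΔTf = Kf × m × i
= 6.94 × 3.1 × 1
= 21.514 °C

21.514 °C


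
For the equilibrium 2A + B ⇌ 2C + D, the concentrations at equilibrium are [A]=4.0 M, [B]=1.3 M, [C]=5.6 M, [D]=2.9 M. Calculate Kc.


Kc = [C]^2[D]/([A]^2[B])
= (5.6^2 × 2.9^1)/(4.0^2 × 1.3^1)
= 90.944/20.8
= 4.372

4.372


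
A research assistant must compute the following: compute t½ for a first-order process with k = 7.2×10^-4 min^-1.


t½ = ln2/k = 0.693147/(7.2×10^-4 min^-1)
= 962.7 min

962.7 min


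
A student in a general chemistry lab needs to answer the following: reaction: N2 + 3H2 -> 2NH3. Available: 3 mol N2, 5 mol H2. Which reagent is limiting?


Mole ratio available / coefficient:
  N2: 3/1 = 3.000
  H2: 5/3 = 1.667
Smaller ratio is limiting.

H2


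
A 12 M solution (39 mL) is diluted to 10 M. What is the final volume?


C1V1 = C2V2
12 × 39 = 10 × V2
V2 = 468/10 = 46.8 mL

46.8 mL


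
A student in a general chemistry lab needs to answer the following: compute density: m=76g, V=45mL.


ρ = mass/volume
= 76/45
= 1.689 g/mL

1.689 g/mL


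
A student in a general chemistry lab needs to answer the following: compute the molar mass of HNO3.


M(HNO3) = 1×1.008 + 1×14.01 + 3×16.0
= 1.01 + 14.01 + 48.0
= 63.02 g/mol

63.02 g/mol


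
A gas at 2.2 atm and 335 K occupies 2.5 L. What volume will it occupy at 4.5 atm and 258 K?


P1V1/T1 = P2V2/T2
V2 = P1V1T2/(T1P2)
= 2.2×2.5×258/(335×4.5)
= 0.941 L

0.941 L


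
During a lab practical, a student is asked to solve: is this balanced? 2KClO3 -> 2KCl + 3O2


Equation: 2KClO3 -> 2KCl + 3O2
Check atoms: Cl: 2=2, K: 2=2, O: 6=6
Balanced

Yes, balanced


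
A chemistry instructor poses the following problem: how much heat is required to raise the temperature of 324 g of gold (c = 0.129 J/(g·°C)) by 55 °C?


q = mcΔT = 324 × 0.129 × 55
= 2298.78 J

2298.78 J


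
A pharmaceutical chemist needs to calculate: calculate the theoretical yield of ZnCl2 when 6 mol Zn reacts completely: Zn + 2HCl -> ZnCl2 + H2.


Mole ratio ZnCl2:Zn = 1:1
n(ZnCl2) = 6 × 1/1 = 6.000 mol
mass = 6.000 × 136.28 = 817.68 g

817.68 g


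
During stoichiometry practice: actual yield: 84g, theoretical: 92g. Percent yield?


% yield = actual/theoretical × 100
= 84/92 × 100
= 91.3%

91.3%


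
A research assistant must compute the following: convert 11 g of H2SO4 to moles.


M(H2SO4) = 98.09 g/mol
n = mass/M = 11/98.09 = 0.1121 mol

0.1121 mol


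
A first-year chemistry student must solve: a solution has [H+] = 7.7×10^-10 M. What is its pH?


pH = -log10([H+]) = -log10(7.7×10^-10)
= 10 - log10(7.7)
= 10 - 0.89
= 9.11

9.11


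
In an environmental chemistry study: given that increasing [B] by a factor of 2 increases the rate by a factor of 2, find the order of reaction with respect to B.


rate ∝ [B]^n
2^n = 2 → n = 1
Order in B: 1

1


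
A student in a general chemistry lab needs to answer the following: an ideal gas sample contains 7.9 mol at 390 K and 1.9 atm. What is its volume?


PV = nRT  (R = 0.08206 L·atm/(mol·K))
V = nRT/P = 7.9×0.08206×390/1.9
= 133.067 L

133.067 L


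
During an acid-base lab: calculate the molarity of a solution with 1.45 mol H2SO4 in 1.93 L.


M = n/V = 1.45/1.93 = 0.751 mol/L

0.751 M


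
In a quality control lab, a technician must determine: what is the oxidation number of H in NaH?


H with a metal (hydride): -1
Oxidation number: -1

-1


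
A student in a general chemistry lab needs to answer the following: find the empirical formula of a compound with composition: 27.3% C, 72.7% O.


Assume 100 g sample. Moles of each element:
  C: 27.3/12.01 = 2.273 mol
  O: 72.7/16.0 = 4.544 mol
Divide by smallest (2.273):
  C: 2.273/2.273 = 1.0
  O: 4.544/2.273 = 2.0
Empirical formula: CO2

CO2


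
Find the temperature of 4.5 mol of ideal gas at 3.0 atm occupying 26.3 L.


PV = nRT  (R = 0.08206 L·atm/(mol·K))
T = PV/(nR) = 3.0×26.3/(4.5×0.08206)
= 78.90/0.369270
= 213.66 K

213.66 K


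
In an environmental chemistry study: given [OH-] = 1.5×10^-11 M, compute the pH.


pOH = -log10([OH-]) = -log10(1.5×10^-11)
= 11 - log10(1.5) = 10.82
pH = 14 - pOH = 14 - 10.82 = 3.18

3.18


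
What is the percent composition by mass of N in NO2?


M(NO2) = 1×14.01 + 2×16.0 = 46.01 g/mol
Mass of N = 1 × 14.01 = 14.01 g/mol
% N = 14.01/46.01 × 100 = 30.45%

30.45%


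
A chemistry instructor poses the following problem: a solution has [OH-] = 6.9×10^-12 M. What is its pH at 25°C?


pOH = -log10([OH-]) = -log10(6.9×10^-12)
= 12 - log10(6.9) = 11.16
pH = 14 - pOH = 14 - 11.16 = 2.84

2.84


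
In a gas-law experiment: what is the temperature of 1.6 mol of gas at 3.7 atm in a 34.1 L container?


PV = nRT  (R = 0.08206 L·atm/(mol·K))
T = PV/(nR) = 3.7×34.1/(1.6×0.08206)
= 126.17/0.131296
= 960.96 K

960.96 K


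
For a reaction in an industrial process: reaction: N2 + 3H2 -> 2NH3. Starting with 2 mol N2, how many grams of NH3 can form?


Mole ratio NH3:N2 = 2:1
n(NH3) = 2 × 2/1 = 4.000 mol
mass = 4.000 × 17.03 = 68.12 g

68.12 g


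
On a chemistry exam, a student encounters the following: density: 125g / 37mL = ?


ρ = mass/volume
= 125/37
= 3.378 g/mL

3.378 g/mL


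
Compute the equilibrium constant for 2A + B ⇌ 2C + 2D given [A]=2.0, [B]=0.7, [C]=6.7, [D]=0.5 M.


Kc = [C]^2[D]^2/([A]^2[B])
= (6.7^2 × 0.5^2)/(2.0^2 × 0.7^1)
= 11.2225/2.8
= 4.008

4.008


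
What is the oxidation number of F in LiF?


F is always -1
Oxidation number: -1

-1


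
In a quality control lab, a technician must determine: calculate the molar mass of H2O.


M(H2O) = 2×1.008 + 1×16.0
= 2.02 + 16.0
= 18.02 g/mol

18.02 g/mol


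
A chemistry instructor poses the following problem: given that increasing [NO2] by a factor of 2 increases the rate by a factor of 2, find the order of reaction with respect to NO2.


rate ∝ [NO2]^n
2^n = 2 → n = 1
Order in NO2: 1

1


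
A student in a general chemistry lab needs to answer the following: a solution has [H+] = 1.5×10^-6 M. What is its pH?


pH = -log10([H+]) = -log10(1.5×10^-6)
= 6 - log10(1.5)
= 6 - 0.18
= 5.82

5.82


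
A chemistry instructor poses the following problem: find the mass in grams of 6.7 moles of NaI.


M(NaI) = 149.89 g/mol
mass = n × M = 6.7 × 149.89 = 1004.26 g

1004.26 g


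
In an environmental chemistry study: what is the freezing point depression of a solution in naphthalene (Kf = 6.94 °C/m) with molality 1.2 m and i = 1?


ΔTf = Kf × m × i
= 6.94 × 1.2 × 1
= 8.328 °C

8.328 °C


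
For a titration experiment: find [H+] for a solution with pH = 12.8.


[H+] = 10^(-pH) = 10^(-12.8)
= 1.58×10^-13 M

1.58×10^-13 M


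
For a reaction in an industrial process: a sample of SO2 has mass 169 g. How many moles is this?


M(SO2) = 64.07 g/mol
n = mass/M = 169/64.07 = 2.6377 mol

2.6377 mol


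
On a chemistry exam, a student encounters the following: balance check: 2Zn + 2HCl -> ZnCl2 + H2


Equation: 2Zn + 2HCl -> ZnCl2 + H2
Check atoms: Cl: 2=2, H: 2=2, Zn: 2≠1
Not balanced

No, not balanced


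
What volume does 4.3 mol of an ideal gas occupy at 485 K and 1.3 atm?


PV = nRT  (R = 0.08206 L·atm/(mol·K))
V = nRT/P = 4.3×0.08206×485/1.3
= 131.643 L

131.643 L


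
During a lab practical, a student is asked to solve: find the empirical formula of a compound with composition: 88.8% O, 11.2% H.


Assume 100 g sample. Moles of each element:
  O: 88.8/16.0 = 5.55 mol
  H: 11.2/1.008 = 11.111 mol
Divide by smallest (5.55):
  O: 5.55/5.55 = 1.0
  H: 11.111/5.55 = 2.0
Empirical formula: H2O

H2O


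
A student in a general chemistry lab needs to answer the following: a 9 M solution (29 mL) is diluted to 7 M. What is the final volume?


C1V1 = C2V2
9 × 29 = 7 × V2
V2 = 261/7 = 37.29 mL

37.29 mL


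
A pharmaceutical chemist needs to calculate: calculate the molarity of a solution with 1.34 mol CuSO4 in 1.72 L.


M = n/V = 1.34/1.72 = 0.779 mol/L

0.779 M


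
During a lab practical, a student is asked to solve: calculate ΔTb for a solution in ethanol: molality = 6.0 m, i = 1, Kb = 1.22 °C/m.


ΔTb = Kb × m × i
= 1.22 × 6.0 × 1
= 7.32 °C

7.32 °C


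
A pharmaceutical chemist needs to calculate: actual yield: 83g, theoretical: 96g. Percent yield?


% yield = actual/theoretical × 100
= 83/96 × 100
= 86.46%

86.46%


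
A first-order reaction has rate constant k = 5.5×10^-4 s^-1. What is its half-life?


t½ = ln2/k = 0.693147/(5.5×10^-4 s^-1)
= 1260 s

1260 s


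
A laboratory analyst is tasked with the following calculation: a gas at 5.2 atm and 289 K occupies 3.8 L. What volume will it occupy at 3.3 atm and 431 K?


P1V1/T1 = P2V2/T2
V2 = P1V1T2/(T1P2)
= 5.2×3.8×431/(289×3.3)
= 8.93 L

8.93 L


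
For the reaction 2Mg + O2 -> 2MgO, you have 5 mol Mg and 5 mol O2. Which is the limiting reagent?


Mole ratio available / coefficient:
  Mg: 5/2 = 2.500
  O2: 5/1 = 5.000
Smaller ratio is limiting.

Mg


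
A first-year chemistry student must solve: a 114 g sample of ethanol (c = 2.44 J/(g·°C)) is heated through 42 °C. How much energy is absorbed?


q = mcΔT = 114 × 2.44 × 42
= 11682.72 J

11682.72 J


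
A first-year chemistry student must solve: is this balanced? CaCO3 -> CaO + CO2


Equation: CaCO3 -> CaO + CO2
Check atoms: C: 1=1, Ca: 1=1, O: 3=3
Balanced

Yes, balanced


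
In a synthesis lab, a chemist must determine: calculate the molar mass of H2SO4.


M(H2SO4) = 2×1.008 + 1×32.07 + 4×16.0
= 2.02 + 32.07 + 64.0
= 98.09 g/mol

98.09 g/mol


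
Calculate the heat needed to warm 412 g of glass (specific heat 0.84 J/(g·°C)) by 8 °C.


q = mcΔT = 412 × 0.84 × 8
= 2768.64 J

2768.64 J


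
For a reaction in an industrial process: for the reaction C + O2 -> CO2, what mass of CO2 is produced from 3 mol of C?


Mole ratio CO2:C = 1:1
n(CO2) = 3 × 1/1 = 3.000 mol
mass = 3.000 × 44.01 = 132.03 g

132.03 g


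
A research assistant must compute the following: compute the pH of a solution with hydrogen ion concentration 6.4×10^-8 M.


pH = -log10([H+]) = -log10(6.4×10^-8)
= 8 - log10(6.4)
= 8 - 0.81
= 7.19

7.19


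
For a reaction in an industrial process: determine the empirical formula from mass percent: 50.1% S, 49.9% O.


Assume 100 g sample. Moles of each element:
  S: 50.1/32.07 = 1.562 mol
  O: 49.9/16.0 = 3.119 mol
Divide by smallest (1.562):
  S: 1.562/1.562 = 1.0
  O: 3.119/1.562 = 2.0
Empirical formula: SO2

SO2


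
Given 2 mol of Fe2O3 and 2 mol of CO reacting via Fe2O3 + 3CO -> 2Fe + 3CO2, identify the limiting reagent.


Mole ratio available / coefficient:
  Fe2O3: 2/1 = 2.000
  CO: 2/3 = 0.667
Smaller ratio is limiting.

CO


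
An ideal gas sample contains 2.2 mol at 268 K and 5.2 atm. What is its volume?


PV = nRT  (R = 0.08206 L·atm/(mol·K))
V = nRT/P = 2.2×0.08206×268/5.2
= 9.304 L

9.304 L


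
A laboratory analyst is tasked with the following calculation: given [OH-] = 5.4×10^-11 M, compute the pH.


pOH = -log10([OH-]) = -log10(5.4×10^-11)
= 11 - log10(5.4) = 10.27
pH = 14 - pOH = 14 - 10.27 = 3.73

3.73


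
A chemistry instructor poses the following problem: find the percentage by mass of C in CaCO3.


M(CaCO3) = 1×40.08 + 1×12.01 + 3×16.0 = 100.09 g/mol
Mass of C = 1 × 12.01 = 12.01 g/mol
% C = 12.01/100.09 × 100 = 12.00%

12.00%


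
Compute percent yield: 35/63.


% yield = actual/theoretical × 100
= 35/63 × 100
= 55.56%

55.56%


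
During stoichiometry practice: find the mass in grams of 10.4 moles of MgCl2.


M(MgCl2) = 95.21 g/mol
mass = n × M = 10.4 × 95.21 = 990.18 g

990.18 g


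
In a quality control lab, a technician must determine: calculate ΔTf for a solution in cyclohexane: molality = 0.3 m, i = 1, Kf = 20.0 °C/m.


ΔTf = Kf × m × i
= 20.0 × 0.3 × 1
= 6.0 °C

6.0 °C


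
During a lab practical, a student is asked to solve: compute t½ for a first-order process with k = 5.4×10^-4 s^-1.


t½ = ln2/k = 0.693147/(5.4×10^-4 s^-1)
= 1284 s

1284 s


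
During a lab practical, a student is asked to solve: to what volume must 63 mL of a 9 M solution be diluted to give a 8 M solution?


C1V1 = C2V2
9 × 63 = 8 × V2
V2 = 567/8 = 70.88 mL

70.88 mL


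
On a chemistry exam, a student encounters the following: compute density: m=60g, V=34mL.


ρ = mass/volume
= 60/34
= 1.765 g/mL

1.765 g/mL


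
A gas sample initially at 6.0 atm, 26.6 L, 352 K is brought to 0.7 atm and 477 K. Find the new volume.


P1V1/T1 = P2V2/T2
V2 = P1V1T2/(T1P2)
= 6.0×26.6×477/(352×0.7)
= 308.966 L

308.966 L


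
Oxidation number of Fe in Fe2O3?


2x + 3(-2) = 0, so x = +3
Oxidation number: +3

+3


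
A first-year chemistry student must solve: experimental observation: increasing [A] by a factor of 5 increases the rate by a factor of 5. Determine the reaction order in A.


rate ∝ [A]^n
5^n = 5 → n = 1
Order in A: 1

1


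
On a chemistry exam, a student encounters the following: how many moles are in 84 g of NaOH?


M(NaOH) = 40.0 g/mol
n = mass/M = 84/40.0 = 2.1 mol

2.1 mol


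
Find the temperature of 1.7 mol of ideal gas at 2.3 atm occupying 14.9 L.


PV = nRT  (R = 0.08206 L·atm/(mol·K))
T = PV/(nR) = 2.3×14.9/(1.7×0.08206)
= 34.27/0.139502
= 245.66 K

245.66 K


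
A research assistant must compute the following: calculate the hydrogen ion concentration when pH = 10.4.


[H+] = 10^(-pH) = 10^(-10.4)
= 3.98×10^-11 M

3.98×10^-11 M


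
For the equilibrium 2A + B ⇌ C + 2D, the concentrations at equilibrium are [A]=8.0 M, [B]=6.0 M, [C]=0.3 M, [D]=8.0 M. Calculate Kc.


Kc = [C][D]^2/([A]^2[B])
= (0.3^1 × 8.0^2)/(8.0^2 × 6.0^1)
= 19.2/384
= 0.05000

0.05000


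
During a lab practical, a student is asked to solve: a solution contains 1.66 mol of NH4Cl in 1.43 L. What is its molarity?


M = n/V = 1.66/1.43 = 1.161 mol/L

1.161 M


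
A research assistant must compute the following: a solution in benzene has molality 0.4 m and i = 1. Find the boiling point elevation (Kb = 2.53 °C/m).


ΔTb = Kb × m × i
= 2.53 × 0.4 × 1
= 1.012 °C

1.012 °C


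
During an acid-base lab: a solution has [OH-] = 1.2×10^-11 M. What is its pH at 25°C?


pOH = -log10([OH-]) = -log10(1.2×10^-11)
= 11 - log10(1.2) = 10.92
pH = 14 - pOH = 14 - 10.92 = 3.08

3.08


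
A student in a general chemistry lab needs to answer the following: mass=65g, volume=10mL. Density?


ρ = mass/volume
= 65/10
= 6.5 g/mL

6.5 g/mL


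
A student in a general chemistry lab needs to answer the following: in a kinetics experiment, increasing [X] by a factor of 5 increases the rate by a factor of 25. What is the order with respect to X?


rate ∝ [X]^n
5^n = 25 → n = 2
Order in X: 2

2


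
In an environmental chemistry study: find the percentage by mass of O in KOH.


M(KOH) = 1×39.1 + 1×16.0 + 1×1.008 = 56.108 g/mol
Mass of O = 1 × 16.0 = 16.00 g/mol
% O = 16.00/56.108 × 100 = 28.52%

28.52%


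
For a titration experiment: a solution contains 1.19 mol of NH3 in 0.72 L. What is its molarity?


M = n/V = 1.19/0.72 = 1.653 mol/L

1.653 M


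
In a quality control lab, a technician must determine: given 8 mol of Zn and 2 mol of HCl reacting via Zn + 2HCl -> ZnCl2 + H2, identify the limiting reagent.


Mole ratio available / coefficient:
  Zn: 8/1 = 8.000
  HCl: 2/2 = 1.000
Smaller ratio is limiting.

HCl


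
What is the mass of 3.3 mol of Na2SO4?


M(Na2SO4) = 142.05 g/mol
mass = n × M = 3.3 × 142.05 = 468.77 g

468.77 g


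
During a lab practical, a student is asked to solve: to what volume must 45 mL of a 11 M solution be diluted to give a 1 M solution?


C1V1 = C2V2
11 × 45 = 1 × V2
V2 = 495/1 = 495.0 mL

495.0 mL


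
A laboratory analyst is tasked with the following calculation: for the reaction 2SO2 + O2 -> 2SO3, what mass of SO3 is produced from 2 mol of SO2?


Mole ratio SO3:SO2 = 2:2
n(SO3) = 2 × 2/2 = 2.000 mol
mass = 2.000 × 80.07 = 160.14 g

160.14 g


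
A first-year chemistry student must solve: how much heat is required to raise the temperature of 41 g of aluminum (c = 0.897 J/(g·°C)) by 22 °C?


q = mcΔT = 41 × 0.897 × 22
= 809.09 J

809.09 J


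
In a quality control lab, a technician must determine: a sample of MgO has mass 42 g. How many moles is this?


M(MgO) = 40.31 g/mol
n = mass/M = 42/40.31 = 1.0419 mol

1.0419 mol


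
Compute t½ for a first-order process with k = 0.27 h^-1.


t½ = ln2/k = 0.693147/(0.27 h^-1)
= 2.567 h

2.567 h


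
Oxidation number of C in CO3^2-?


x + 3(-2) = -2, so x = +4
Oxidation number: +4

+4


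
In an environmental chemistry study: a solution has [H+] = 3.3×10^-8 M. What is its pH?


pH = -log10([H+]) = -log10(3.3×10^-8)
= 8 - log10(3.3)
= 8 - 0.52
= 7.48

7.48


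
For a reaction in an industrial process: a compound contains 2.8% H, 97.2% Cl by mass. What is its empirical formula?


Assume 100 g sample. Moles of each element:
  H: 2.8/1.008 = 2.778 mol
  Cl: 97.2/35.45 = 2.742 mol
Divide by smallest (2.742):
  H: 2.778/2.742 = 1.01
  Cl: 2.742/2.742 = 1.0
Empirical formula: HCl

HCl


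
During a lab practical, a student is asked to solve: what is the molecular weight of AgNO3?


M(AgNO3) = 1×107.87 + 1×14.01 + 3×16.0
= 107.87 + 14.01 + 48.0
= 169.88 g/mol

169.88 g/mol


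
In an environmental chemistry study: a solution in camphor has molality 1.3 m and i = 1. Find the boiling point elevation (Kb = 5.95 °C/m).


ΔTb = Kb × m × i
= 5.95 × 1.3 × 1
= 7.735 °C

7.735 °C


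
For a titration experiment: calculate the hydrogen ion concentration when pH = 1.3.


[H+] = 10^(-pH) = 10^(-1.3)
= 5.01×10^-2 M

5.01×10^-2 M


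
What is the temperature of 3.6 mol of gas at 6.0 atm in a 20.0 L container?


PV = nRT  (R = 0.08206 L·atm/(mol·K))
T = PV/(nR) = 6.0×20.0/(3.6×0.08206)
= 120.00/0.295416
= 406.21 K

406.21 K


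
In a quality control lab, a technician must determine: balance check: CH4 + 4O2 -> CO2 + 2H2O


Equation: CH4 + 4O2 -> CO2 + 2H2O
Check atoms: C: 1=1, H: 4=4, O: 8≠4
Not balanced

No, not balanced


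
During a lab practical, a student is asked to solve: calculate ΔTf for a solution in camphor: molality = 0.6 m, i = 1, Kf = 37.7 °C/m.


ΔTf = Kf × m × i
= 37.7 × 0.6 × 1
= 22.62 °C

22.62 °C


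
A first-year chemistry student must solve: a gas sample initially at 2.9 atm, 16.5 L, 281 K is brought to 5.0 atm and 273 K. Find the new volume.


P1V1/T1 = P2V2/T2
V2 = P1V1T2/(T1P2)
= 2.9×16.5×273/(281×5.0)
= 9.298 L

9.298 L


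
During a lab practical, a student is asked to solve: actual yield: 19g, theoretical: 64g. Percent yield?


% yield = actual/theoretical × 100
= 19/64 × 100
= 29.69%

29.69%


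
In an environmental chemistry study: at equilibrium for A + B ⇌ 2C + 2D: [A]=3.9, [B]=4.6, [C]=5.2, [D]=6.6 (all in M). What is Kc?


Kc = [C]^2[D]^2/([A][B])
= (5.2^2 × 6.6^2)/(3.9^1 × 4.6^1)
= 1177.8624/17.94
= 65.66

65.66


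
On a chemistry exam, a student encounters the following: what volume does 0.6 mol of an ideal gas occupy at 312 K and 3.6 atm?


PV = nRT  (R = 0.08206 L·atm/(mol·K))
V = nRT/P = 0.6×0.08206×312/3.6
= 4.267 L

4.267 L


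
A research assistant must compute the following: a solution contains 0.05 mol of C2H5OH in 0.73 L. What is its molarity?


M = n/V = 0.05/0.73 = 0.068 mol/L

0.068 M


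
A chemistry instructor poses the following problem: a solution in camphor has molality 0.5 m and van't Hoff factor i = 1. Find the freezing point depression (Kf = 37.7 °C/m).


ΔTf = Kf × m × i
= 37.7 × 0.5 × 1
= 18.85 °C

18.85 °C


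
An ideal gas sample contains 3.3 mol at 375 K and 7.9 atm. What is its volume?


PV = nRT  (R = 0.08206 L·atm/(mol·K))
V = nRT/P = 3.3×0.08206×375/7.9
= 12.854 L

12.854 L


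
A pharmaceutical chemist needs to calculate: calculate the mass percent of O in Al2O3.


M(Al2O3) = 2×26.98 + 3×16.0 = 101.96 g/mol
Mass of O = 3 × 16.0 = 48.00 g/mol
% O = 48.00/101.96 × 100 = 47.08%

47.08%


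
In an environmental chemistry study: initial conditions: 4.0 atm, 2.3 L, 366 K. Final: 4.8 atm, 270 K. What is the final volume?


P1V1/T1 = P2V2/T2
V2 = P1V1T2/(T1P2)
= 4.0×2.3×270/(366×4.8)
= 1.414 L

1.414 L


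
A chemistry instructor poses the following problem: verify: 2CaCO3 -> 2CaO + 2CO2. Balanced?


Equation: 2CaCO3 -> 2CaO + 2CO2
Check atoms: C: 2=2, Ca: 2=2, O: 6=6
Balanced

Yes, balanced


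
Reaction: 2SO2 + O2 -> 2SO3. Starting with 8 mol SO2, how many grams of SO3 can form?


Mole ratio SO3:SO2 = 2:2
n(SO3) = 8 × 2/2 = 8.000 mol
mass = 8.000 × 80.07 = 640.56 g

640.56 g


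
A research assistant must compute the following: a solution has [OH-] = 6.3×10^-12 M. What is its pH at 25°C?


pOH = -log10([OH-]) = -log10(6.3×10^-12)
= 12 - log10(6.3) = 11.2
pH = 14 - pOH = 14 - 11.2 = 2.8

2.8


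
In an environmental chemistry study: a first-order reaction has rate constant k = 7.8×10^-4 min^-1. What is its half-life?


t½ = ln2/k = 0.693147/(7.8×10^-4 min^-1)
= 888.7 min

888.7 min


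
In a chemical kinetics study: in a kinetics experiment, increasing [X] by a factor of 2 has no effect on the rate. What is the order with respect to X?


rate ∝ [X]^n
rate ∝ [X]^0
Order in X: 0

0


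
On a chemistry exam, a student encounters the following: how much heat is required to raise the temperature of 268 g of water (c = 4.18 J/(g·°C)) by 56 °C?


q = mcΔT = 268 × 4.18 × 56
= 62733.44 J

62733.44 J


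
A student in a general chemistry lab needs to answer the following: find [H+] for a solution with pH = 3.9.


[H+] = 10^(-pH) = 10^(-3.9)
= 1.26×10^-4 M

1.26×10^-4 M


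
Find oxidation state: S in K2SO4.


2(+1) + x + 4(-2) = 0, so x = +6
Oxidation number: +6

+6


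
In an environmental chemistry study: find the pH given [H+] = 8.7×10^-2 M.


pH = -log10([H+]) = -log10(8.7×10^-2)
= 2 - log10(8.7)
= 2 - 0.94
= 1.06

1.06


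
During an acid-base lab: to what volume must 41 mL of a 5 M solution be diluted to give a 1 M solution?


C1V1 = C2V2
5 × 41 = 1 × V2
V2 = 205/1 = 205.0 mL

205.0 mL


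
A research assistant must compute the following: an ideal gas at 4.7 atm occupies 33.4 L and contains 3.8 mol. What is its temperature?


PV = nRT  (R = 0.08206 L·atm/(mol·K))
T = PV/(nR) = 4.7×33.4/(3.8×0.08206)
= 156.98/0.311828
= 503.42 K

503.42 K


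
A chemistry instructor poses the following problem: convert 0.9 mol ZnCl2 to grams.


M(ZnCl2) = 136.28 g/mol
mass = n × M = 0.9 × 136.28 = 122.65 g

122.65 g


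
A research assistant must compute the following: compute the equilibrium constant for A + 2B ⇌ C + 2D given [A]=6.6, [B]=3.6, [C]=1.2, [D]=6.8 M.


Kc = [C][D]^2/([A][B]^2)
= (1.2^1 × 6.8^2)/(6.6^1 × 3.6^2)
= 55.488/85.536
= 0.6487

0.6487


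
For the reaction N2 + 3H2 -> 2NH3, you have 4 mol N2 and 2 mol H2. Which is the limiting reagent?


Mole ratio available / coefficient:
  N2: 4/1 = 4.000
  H2: 2/3 = 0.667
Smaller ratio is limiting.

H2


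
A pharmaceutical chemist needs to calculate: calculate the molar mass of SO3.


M(SO3) = 1×32.07 + 3×16.0
= 32.07 + 48.0
= 80.07 g/mol

80.07 g/mol


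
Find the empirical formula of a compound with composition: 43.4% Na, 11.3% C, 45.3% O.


Assume 100 g sample. Moles of each element:
  Na: 43.4/22.99 = 1.888 mol
  C: 11.3/12.01 = 0.941 mol
  O: 45.3/16.0 = 2.831 mol
Divide by smallest (0.941):
  Na: 1.888/0.941 = 2.01
  C: 0.941/0.941 = 1.0
  O: 2.831/0.941 = 3.01
Empirical formula: Na2CO3

Na2CO3


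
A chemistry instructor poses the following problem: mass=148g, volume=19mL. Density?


ρ = mass/volume
= 148/19
= 7.789 g/mL

7.789 g/mL


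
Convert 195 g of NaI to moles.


M(NaI) = 149.89 g/mol
n = mass/M = 195/149.89 = 1.301 mol

1.301 mol


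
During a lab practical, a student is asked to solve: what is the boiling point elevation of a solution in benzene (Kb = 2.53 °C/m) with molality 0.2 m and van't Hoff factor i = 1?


ΔTb = Kb × m × i
= 2.53 × 0.2 × 1
= 0.506 °C

0.506 °C


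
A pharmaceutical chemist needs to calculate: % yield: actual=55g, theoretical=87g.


% yield = actual/theoretical × 100
= 55/87 × 100
= 63.22%

63.22%


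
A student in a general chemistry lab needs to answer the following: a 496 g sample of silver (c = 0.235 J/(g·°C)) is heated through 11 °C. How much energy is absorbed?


q = mcΔT = 496 × 0.235 × 11
= 1282.16 J

1282.16 J


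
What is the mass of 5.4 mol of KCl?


M(KCl) = 74.55 g/mol
mass = n × M = 5.4 × 74.55 = 402.57 g

402.57 g


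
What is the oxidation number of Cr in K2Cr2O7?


2(+1) + 2x + 7(-2) = 0, so x = +6
Oxidation number: +6

+6


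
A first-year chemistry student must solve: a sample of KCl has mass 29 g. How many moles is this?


M(KCl) = 74.55 g/mol
n = mass/M = 29/74.55 = 0.389 mol

0.389 mol


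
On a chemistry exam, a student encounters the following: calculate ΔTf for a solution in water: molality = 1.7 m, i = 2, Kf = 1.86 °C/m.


ΔTf = Kf × m × i
= 1.86 × 1.7 × 2
= 6.324 °C

6.324 °C


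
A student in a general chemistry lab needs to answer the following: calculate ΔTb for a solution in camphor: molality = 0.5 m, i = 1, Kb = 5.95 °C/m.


ΔTb = Kb × m × i
= 5.95 × 0.5 × 1
= 2.975 °C

2.975 °C


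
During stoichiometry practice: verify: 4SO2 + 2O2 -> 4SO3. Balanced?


Equation: 4SO2 + 2O2 -> 4SO3
Check atoms: O: 12=12, S: 4=4
Balanced

Yes, balanced


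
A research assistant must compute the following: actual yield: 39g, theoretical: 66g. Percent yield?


% yield = actual/theoretical × 100
= 39/66 × 100
= 59.09%

59.09%


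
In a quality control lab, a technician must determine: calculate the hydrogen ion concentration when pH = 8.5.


[H+] = 10^(-pH) = 10^(-8.5)
= 3.16×10^-9 M

3.16×10^-9 M


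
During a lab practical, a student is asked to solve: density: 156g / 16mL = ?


ρ = mass/volume
= 156/16
= 9.75 g/mL

9.75 g/mL


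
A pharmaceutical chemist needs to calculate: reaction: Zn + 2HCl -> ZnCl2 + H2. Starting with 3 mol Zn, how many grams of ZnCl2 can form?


Mole ratio ZnCl2:Zn = 1:1
n(ZnCl2) = 3 × 1/1 = 3.000 mol
mass = 3.000 × 136.28 = 408.84 g

408.84 g


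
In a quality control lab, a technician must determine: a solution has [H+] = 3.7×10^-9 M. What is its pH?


pH = -log10([H+]) = -log10(3.7×10^-9)
= 9 - log10(3.7)
= 9 - 0.57
= 8.43

8.43


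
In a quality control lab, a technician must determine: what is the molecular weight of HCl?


M(HCl) = 1×1.008 + 1×35.45
= 1.01 + 35.45
= 36.46 g/mol

36.46 g/mol


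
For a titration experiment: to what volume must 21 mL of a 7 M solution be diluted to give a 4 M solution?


C1V1 = C2V2
7 × 21 = 4 × V2
V2 = 147/4 = 36.75 mL

36.75 mL


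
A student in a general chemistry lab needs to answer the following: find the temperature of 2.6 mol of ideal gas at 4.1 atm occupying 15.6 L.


PV = nRT  (R = 0.08206 L·atm/(mol·K))
T = PV/(nR) = 4.1×15.6/(2.6×0.08206)
= 63.96/0.213356
= 299.78 K

299.78 K


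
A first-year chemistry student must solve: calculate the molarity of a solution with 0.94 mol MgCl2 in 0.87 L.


M = n/V = 0.94/0.87 = 1.080 mol/L

1.080 M


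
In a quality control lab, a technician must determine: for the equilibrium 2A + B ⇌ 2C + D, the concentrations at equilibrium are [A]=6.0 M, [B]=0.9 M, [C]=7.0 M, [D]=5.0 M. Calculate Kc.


Kc = [C]^2[D]/([A]^2[B])
= (7.0^2 × 5.0^1)/(6.0^2 × 0.9^1)
= 245/32.4
= 7.562

7.562


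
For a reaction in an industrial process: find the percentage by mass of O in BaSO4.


M(BaSO4) = 1×137.33 + 1×32.07 + 4×16.0 = 233.40 g/mol
Mass of O = 4 × 16.0 = 64.00 g/mol
% O = 64.00/233.40 × 100 = 27.42%

27.42%


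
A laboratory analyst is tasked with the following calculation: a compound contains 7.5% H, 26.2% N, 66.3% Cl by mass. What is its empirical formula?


Assume 100 g sample. Moles of each element:
  H: 7.5/1.008 = 7.44 mol
  N: 26.2/14.01 = 1.87 mol
  Cl: 66.3/35.45 = 1.87 mol
Divide by smallest (1.87):
  H: 7.44/1.87 = 3.98
  N: 1.87/1.87 = 1.0
  Cl: 1.87/1.87 = 1.0
Empirical formula: NH4Cl

NH4Cl


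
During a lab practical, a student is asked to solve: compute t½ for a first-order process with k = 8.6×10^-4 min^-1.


t½ = ln2/k = 0.693147/(8.6×10^-4 min^-1)
= 806.0 min

806.0 min


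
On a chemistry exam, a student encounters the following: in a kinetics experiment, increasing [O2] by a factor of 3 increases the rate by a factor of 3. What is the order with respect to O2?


rate ∝ [O2]^n
3^n = 3 → n = 1
Order in O2: 1

1


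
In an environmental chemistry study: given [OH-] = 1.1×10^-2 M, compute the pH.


pOH = -log10([OH-]) = -log10(1.1×10^-2)
= 2 - log10(1.1) = 1.96
pH = 14 - pOH = 14 - 1.96 = 12.04

12.04


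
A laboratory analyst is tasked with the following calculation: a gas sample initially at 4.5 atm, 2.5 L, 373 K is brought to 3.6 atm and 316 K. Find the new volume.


P1V1/T1 = P2V2/T2
V2 = P1V1T2/(T1P2)
= 4.5×2.5×316/(373×3.6)
= 2.647 L

2.647 L


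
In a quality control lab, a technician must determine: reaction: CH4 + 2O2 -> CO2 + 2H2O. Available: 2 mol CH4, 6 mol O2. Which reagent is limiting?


Mole ratio available / coefficient:
  CH4: 2/1 = 2.000
  O2: 6/2 = 3.000
Smaller ratio is limiting.

CH4


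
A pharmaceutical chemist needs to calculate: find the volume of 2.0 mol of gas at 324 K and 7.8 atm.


PV = nRT  (R = 0.08206 L·atm/(mol·K))
V = nRT/P = 2.0×0.08206×324/7.8
= 6.817 L

6.817 L


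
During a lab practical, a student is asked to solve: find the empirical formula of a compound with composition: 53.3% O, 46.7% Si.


Assume 100 g sample. Moles of each element:
  O: 53.3/16.0 = 3.331 mol
  Si: 46.7/28.09 = 1.663 mol
Divide by smallest (1.663):
  O: 3.331/1.663 = 2.0
  Si: 1.663/1.663 = 1.0
Empirical formula: SiO2

SiO2


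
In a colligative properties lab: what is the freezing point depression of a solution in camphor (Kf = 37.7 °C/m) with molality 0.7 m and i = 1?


ΔTf = Kf × m × i
= 37.7 × 0.7 × 1
= 26.39 °C

26.39 °C


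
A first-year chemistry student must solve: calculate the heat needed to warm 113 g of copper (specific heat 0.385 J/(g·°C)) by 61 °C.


q = mcΔT = 113 × 0.385 × 61
= 2653.81 J

2653.81 J


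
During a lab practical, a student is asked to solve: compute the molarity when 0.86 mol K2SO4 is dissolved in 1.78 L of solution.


M = n/V = 0.86/1.78 = 0.483 mol/L

0.483 M


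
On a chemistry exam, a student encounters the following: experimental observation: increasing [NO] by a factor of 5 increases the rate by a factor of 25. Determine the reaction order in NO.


rate ∝ [NO]^n
5^n = 25 → n = 2
Order in NO: 2

2


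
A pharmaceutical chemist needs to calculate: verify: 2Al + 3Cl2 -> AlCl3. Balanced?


Equation: 2Al + 3Cl2 -> AlCl3
Check atoms: Al: 2≠1, Cl: 6≠3
Not balanced

No, not balanced


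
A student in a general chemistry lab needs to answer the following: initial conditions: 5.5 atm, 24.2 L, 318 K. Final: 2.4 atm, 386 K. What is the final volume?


P1V1/T1 = P2V2/T2
V2 = P1V1T2/(T1P2)
= 5.5×24.2×386/(318×2.4)
= 67.317 L

67.317 L


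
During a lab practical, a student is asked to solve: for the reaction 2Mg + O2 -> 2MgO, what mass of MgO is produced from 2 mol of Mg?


Mole ratio MgO:Mg = 2:2
n(MgO) = 2 × 2/2 = 2.000 mol
mass = 2.000 × 40.31 = 80.62 g

80.62 g


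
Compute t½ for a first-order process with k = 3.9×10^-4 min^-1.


t½ = ln2/k = 0.693147/(3.9×10^-4 min^-1)
= 1777 min

1777 min


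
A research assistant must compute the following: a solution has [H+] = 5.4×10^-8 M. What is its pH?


pH = -log10([H+]) = -log10(5.4×10^-8)
= 8 - log10(5.4)
= 8 - 0.73
= 7.27

7.27


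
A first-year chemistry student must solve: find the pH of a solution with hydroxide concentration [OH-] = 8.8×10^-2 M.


pOH = -log10([OH-]) = -log10(8.8×10^-2)
= 2 - log10(8.8) = 1.06
pH = 14 - pOH = 14 - 1.06 = 12.94

12.94


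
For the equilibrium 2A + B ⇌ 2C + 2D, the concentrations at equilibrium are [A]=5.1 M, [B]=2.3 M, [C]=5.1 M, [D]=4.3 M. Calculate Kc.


Kc = [C]^2[D]^2/([A]^2[B])
= (5.1^2 × 4.3^2)/(5.1^2 × 2.3^1)
= 480.9249/59.823
= 8.039

8.039


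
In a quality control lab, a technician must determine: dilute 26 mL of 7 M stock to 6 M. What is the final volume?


C1V1 = C2V2
7 × 26 = 6 × V2
V2 = 182/6 = 30.33 mL

30.33 mL


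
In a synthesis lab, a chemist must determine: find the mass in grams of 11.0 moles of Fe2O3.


M(Fe2O3) = 159.7 g/mol
mass = n × M = 11.0 × 159.7 = 1756.70 g

1756.70 g


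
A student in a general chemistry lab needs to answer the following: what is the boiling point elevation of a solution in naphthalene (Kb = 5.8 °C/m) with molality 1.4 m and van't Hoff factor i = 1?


ΔTb = Kb × m × i
= 5.8 × 1.4 × 1
= 8.12 °C

8.12 °C


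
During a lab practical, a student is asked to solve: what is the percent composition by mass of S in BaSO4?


M(BaSO4) = 1×137.33 + 1×32.07 + 4×16.0 = 233.40 g/mol
Mass of S = 1 × 32.07 = 32.07 g/mol
% S = 32.07/233.40 × 100 = 13.74%

13.74%


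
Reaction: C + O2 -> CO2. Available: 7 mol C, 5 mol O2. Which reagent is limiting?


Mole ratio available / coefficient:
  C: 7/1 = 7.000
  O2: 5/1 = 5.000
Smaller ratio is limiting.

O2


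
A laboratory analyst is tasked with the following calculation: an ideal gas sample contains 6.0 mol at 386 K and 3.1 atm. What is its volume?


PV = nRT  (R = 0.08206 L·atm/(mol·K))
V = nRT/P = 6.0×0.08206×386/3.1
= 61.307 L

61.307 L


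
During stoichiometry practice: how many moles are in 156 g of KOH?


M(KOH) = 56.11 g/mol
n = mass/M = 156/56.11 = 2.7803 mol

2.7803 mol


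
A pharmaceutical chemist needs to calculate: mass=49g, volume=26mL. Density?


ρ = mass/volume
= 49/26
= 1.885 g/mL

1.885 g/mL


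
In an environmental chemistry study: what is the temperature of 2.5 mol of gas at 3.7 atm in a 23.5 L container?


PV = nRT  (R = 0.08206 L·atm/(mol·K))
T = PV/(nR) = 3.7×23.5/(2.5×0.08206)
= 86.95/0.205150
= 423.84 K

423.84 K


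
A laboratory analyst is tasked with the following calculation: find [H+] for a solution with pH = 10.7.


[H+] = 10^(-pH) = 10^(-10.7)
= 2.0×10^-11 M

2.0×10^-11 M


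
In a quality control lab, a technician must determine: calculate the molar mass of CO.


M(CO) = 1×12.01 + 1×16.0
= 12.01 + 16.0
= 28.01 g/mol

28.01 g/mol


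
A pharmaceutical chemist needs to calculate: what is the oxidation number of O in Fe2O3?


O is usually -2
Oxidation number: -2

-2


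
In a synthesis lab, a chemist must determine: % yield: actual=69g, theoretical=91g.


% yield = actual/theoretical × 100
= 69/91 × 100
= 75.82%

75.82%


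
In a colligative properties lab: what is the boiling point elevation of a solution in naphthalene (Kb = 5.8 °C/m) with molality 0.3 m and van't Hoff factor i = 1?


ΔTb = Kb × m × i
= 5.8 × 0.3 × 1
= 1.74 °C

1.74 °C


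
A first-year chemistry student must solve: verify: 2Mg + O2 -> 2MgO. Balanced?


Equation: 2Mg + O2 -> 2MgO
Check atoms: Mg: 2=2, O: 2=2
Balanced

Yes, balanced


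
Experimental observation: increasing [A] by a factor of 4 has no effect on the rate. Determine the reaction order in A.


rate ∝ [A]^n
rate ∝ [A]^0
Order in A: 0

0


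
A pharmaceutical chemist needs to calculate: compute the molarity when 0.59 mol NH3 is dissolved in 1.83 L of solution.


M = n/V = 0.59/1.83 = 0.322 mol/L

0.322 M


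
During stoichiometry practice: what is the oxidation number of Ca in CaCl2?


Group 2 metal: +2
Oxidation number: +2

+2


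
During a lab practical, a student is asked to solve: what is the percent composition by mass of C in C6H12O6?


M(C6H12O6) = 6×12.01 + 12×1.008 + 6×16.0 = 180.156 g/mol
Mass of C = 6 × 12.01 = 72.06 g/mol
% C = 72.06/180.156 × 100 = 40.00%

40.00%


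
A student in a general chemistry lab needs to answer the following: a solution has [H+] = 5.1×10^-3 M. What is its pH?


pH = -log10([H+]) = -log10(5.1×10^-3)
= 3 - log10(5.1)
= 3 - 0.71
= 2.29

2.29
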